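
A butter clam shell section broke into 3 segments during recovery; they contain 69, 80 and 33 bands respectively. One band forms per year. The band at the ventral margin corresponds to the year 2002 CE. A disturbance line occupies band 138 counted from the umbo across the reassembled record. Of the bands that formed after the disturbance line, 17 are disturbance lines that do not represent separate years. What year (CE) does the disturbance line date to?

Total bands = 69 + 80 + 33 = 182.
Between band 138 and the ventral margin there are 182 − 138 = 44 bands.
Excluding 17 false bands: 44 − 17 = 27.
Counting back 27 years from 2002 CE places the disturbance line in 2002 − 27 = 1975 CE.

1975 CE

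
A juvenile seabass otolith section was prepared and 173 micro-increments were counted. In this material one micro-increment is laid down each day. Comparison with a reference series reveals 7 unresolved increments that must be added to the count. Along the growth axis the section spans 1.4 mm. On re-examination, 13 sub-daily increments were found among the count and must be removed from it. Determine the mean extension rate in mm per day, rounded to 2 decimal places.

0.01 mm per day

Correcting the raw count gives 173 − 13 + 7 = 167 true micro-increments.
1.4 mm over 167 days gives 1.4 / 167 ≈ 0.01 mm per day.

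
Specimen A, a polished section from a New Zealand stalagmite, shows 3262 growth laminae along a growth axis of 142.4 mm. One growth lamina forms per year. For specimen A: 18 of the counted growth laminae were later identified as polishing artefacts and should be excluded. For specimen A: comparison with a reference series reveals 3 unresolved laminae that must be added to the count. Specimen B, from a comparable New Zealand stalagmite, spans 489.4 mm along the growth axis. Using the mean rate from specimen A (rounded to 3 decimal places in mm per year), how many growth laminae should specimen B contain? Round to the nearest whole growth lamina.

Specimen A: after corrections the count is 3262 − 18 + 3 = 3247 growth laminae.
A: 142.4 mm over 3247 years gives 142.4 / 3247 ≈ 0.044 mm/yr.
B spans 489.4 / 0.044 = 11122.73 years ≈ 11123 growth laminae.

11123 growth laminae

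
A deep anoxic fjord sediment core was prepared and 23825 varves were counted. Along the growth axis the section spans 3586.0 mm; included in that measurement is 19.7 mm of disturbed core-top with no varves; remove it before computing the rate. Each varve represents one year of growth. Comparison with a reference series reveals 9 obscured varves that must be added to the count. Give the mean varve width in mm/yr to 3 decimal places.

Correcting the raw count gives 23825 + 9 = 23834 true varves.
Net length = 3586.0 − 19.7 = 3566.3 mm.
Extension rate ≈ 3566.3 / 23834 = 0.150 mm/yr.

0.150 mm/yr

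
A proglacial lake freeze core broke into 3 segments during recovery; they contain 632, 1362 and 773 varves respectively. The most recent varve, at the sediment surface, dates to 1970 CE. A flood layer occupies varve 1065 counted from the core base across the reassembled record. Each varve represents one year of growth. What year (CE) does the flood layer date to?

Total varves = 632 + 1362 + 773 = 2767.
2767 − 1065 = 1702 varves lie beyond the flood layer toward the sediment surface.
The varve at the sediment surface is 1970 CE, so the flood layer dates to 1970 − 1702 = 268 CE.

268 CE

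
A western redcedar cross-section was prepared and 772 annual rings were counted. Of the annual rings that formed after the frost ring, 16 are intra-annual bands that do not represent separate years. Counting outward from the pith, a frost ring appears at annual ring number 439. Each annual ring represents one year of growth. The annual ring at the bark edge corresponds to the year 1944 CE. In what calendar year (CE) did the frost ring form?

1627 CE

772 − 439 = 333 annual rings lie beyond the frost ring toward the bark edge.
333 − 16 false = 317 true annual rings after the frost ring.
The annual ring at the bark edge is 1944 CE, so the frost ring dates to 1944 − 317 = 1627 CE.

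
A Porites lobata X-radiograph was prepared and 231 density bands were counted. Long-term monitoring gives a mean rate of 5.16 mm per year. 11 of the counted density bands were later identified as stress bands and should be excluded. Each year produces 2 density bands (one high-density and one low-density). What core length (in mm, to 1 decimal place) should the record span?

567.6 mm

Correcting the raw count gives 231 − 11 = 220 true density bands.
220 density bands at 2 per year is 220 / 2 = 110 years.
110 years at 5.16 mm/year gives 5.16 × 110 = 567.6 mm.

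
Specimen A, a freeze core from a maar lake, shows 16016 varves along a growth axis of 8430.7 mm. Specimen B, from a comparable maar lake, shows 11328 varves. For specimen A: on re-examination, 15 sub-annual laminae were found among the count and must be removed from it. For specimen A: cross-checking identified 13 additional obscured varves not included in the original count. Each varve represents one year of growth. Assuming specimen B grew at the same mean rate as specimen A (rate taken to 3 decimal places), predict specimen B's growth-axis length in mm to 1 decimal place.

Specimen A: correcting the raw count gives 16016 − 15 + 13 = 16014 true varves.
A: Extension rate ≈ 8430.7 / 16014 = 0.526 mm/year.
Length of B = 0.526 × 11328 = 5958.5 mm.

5958.5 mm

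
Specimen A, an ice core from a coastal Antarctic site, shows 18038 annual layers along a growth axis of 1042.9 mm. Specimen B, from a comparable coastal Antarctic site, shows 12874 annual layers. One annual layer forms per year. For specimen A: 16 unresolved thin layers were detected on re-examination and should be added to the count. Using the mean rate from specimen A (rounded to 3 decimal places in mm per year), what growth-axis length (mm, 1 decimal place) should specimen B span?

746.7 mm

Specimen A: adjusted count: 18038 + 16 = 18054 annual layers.
A: Mean rate = 1042.9 mm / 18054 years ≈ 0.058 mm/year.
Length of B = 0.058 × 12874 = 746.7 mm.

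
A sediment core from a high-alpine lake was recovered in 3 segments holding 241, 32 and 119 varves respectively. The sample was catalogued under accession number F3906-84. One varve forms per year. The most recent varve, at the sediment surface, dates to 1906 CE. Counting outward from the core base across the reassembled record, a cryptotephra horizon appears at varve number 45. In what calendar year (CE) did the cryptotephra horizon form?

1559 CE

Total varves = 241 + 32 + 119 = 392.
392 − 45 = 347 varves lie beyond the cryptotephra horizon toward the sediment surface.
1906 − 347 = 1559 CE.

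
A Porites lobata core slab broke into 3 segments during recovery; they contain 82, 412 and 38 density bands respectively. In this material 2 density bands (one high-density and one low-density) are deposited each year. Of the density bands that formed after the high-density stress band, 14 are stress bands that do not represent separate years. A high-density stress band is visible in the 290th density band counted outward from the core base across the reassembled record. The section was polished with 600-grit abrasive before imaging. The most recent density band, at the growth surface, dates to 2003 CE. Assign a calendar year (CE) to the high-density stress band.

Total density bands = 82 + 412 + 38 = 532.
532 − 290 = 242 density bands lie beyond the high-density stress band toward the growth surface.
242 − 14 false = 228 true density bands after the high-density stress band.
228 density bands at 2 per year is 228 / 2 = 114 years.
Counting back 114 years from 2003 CE places the high-density stress band in 2003 − 114 = 1889 CE.

1889 CE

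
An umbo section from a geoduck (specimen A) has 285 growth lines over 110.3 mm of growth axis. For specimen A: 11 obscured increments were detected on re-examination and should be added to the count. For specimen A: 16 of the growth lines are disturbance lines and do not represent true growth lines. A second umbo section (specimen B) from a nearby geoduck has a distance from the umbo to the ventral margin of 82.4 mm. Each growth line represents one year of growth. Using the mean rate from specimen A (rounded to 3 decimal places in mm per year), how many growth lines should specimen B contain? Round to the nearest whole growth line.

209 growth lines

Specimen A: true growth line count = 285 − 16 + 11 = 280.
A: Mean rate = 110.3 mm / 280 years ≈ 0.394 mm/year.
For B, 82.4 / 0.394 = 209.14 years ≈ 209 growth lines.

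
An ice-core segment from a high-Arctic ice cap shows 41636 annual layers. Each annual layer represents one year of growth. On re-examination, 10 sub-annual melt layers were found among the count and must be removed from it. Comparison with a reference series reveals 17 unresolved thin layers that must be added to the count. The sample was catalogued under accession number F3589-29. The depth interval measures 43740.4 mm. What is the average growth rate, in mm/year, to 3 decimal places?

1.050 mm/year

Adjusted count: 41636 − 10 + 17 = 41643 annual layers.
43740.4 mm over 41643 years gives 43740.4 / 41643 ≈ 1.050 mm/year.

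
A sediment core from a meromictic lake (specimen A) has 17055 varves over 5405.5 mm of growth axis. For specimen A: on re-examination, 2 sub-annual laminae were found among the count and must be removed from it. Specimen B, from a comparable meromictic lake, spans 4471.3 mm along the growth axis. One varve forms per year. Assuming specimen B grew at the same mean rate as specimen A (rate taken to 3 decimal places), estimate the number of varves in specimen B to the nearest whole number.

14105 varves

Specimen A: true varve count = 17055 − 2 = 17053.
A: 5405.5 mm over 17053 years gives 5405.5 / 17053 ≈ 0.317 mm per year.
Specimen B: 4471.3 mm / 0.317 mm per year = 14105.05 years ≈ 14105 varves.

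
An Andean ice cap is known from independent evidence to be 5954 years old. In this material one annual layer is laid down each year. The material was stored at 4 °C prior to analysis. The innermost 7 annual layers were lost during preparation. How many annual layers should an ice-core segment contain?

5947 annual layers

One annual layer per year gives 5954 annual layers over 5954 years.
Less the 7 uncaptured annual layers: 5954 − 7 = 5947.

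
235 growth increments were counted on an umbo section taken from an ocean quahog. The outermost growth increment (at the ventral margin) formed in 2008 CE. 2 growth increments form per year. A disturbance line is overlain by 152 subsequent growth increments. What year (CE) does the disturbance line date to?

152 growth increments formed after the disturbance line.
Dividing by 2 growth increments per year: 152 / 2 = 76 years.
2008 − 76 = 1932 CE.

1932 CE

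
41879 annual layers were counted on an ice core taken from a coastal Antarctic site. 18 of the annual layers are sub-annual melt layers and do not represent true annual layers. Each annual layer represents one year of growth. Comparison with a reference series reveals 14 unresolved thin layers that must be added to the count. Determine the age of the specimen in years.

Adjusted count: 41879 − 18 + 14 = 41875 annual layers.
With a one-to-one annual layer periodicity this is 41875 years.

41875 yr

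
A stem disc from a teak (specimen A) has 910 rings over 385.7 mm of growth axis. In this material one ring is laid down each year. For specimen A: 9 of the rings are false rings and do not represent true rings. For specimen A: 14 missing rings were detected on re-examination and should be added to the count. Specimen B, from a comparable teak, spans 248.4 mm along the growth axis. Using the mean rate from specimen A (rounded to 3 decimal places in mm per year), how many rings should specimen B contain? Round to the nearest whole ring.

Specimen A: true ring count = 910 − 9 + 14 = 915.
A: 385.7 mm over 915 years gives 385.7 / 915 ≈ 0.422 mm/year.
Specimen B: 248.4 mm / 0.422 mm per year = 588.63 years ≈ 589 rings.

589 rings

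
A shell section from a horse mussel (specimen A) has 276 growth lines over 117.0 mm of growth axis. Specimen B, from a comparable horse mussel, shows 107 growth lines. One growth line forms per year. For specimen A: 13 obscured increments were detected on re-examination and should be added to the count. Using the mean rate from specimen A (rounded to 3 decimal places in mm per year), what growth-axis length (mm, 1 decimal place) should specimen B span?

43.3 mm

Specimen A: after corrections the count is 276 + 13 = 289 growth lines.
A: Extension rate ≈ 117.0 / 289 = 0.405 mm per year.
For B, 0.405 mm/year × 107 years = 43.3 mm.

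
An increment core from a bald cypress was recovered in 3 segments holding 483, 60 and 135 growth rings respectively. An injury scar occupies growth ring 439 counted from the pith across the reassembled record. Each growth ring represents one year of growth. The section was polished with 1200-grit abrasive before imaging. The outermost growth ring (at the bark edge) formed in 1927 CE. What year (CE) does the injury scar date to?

1688 CE

Total growth rings = 483 + 60 + 135 = 678.
678 − 439 = 239 growth rings lie beyond the injury scar toward the bark edge.
1927 − 239 = 1688 CE.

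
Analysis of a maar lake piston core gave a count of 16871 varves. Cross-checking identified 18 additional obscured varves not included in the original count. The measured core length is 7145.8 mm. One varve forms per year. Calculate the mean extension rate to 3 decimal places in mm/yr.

0.423 mm/yr

True varve count = 16871 + 18 = 16889.
Mean rate = 7145.8 mm / 16889 years ≈ 0.423 mm/yr.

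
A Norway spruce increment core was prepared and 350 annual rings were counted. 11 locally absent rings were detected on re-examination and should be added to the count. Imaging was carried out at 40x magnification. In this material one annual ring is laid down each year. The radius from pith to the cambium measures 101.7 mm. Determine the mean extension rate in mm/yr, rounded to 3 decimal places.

Adjusted count: 350 + 11 = 361 annual rings.
101.7 mm over 361 years gives 101.7 / 361 ≈ 0.282 mm/yr.

0.282 mm/yr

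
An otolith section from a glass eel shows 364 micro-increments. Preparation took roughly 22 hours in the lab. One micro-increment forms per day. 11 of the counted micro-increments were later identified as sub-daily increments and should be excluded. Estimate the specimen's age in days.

True micro-increment count = 364 − 11 = 353.
One micro-increment per day makes the duration 353 days.

353 days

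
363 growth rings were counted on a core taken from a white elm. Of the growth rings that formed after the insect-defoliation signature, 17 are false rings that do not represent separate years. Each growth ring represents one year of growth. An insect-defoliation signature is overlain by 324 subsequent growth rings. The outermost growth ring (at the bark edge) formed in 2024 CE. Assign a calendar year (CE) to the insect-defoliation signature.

1717 CE

324 growth rings post-date the insect-defoliation signature.
Excluding 17 false growth rings: 324 − 17 = 307.
Counting back 307 years from 2024 CE places the insect-defoliation signature in 2024 − 307 = 1717 CE.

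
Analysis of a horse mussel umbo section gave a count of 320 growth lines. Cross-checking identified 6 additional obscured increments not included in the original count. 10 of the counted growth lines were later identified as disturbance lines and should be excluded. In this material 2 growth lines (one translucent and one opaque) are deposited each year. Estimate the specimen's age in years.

158 years

Correcting the raw count gives 320 − 10 + 6 = 316 true growth lines.
316 growth lines at 2 per year is 316 / 2 = 158 years.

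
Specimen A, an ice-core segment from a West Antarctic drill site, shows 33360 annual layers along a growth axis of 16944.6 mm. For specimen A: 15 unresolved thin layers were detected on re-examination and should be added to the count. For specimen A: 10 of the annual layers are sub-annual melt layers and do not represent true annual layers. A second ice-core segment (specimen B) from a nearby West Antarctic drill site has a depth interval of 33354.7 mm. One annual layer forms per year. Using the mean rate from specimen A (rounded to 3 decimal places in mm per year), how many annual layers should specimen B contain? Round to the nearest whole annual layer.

65659 annual layers

Specimen A: adjusted count: 33360 − 10 + 15 = 33365 annual layers.
A: Mean rate = 16944.6 mm / 33365 years ≈ 0.508 mm/yr.
For B, 33354.7 / 0.508 = 65658.86 years ≈ 65659 annual layers.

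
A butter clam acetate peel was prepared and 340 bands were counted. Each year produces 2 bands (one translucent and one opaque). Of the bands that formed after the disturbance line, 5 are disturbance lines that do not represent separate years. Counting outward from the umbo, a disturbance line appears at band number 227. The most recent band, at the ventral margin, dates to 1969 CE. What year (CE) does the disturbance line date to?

Between band 227 and the ventral margin there are 340 − 227 = 113 bands.
113 − 5 false = 108 true bands after the disturbance line.
With 2 bands per year, 108 / 2 = 54 years.
1969 − 54 = 1915 CE.

1915 CE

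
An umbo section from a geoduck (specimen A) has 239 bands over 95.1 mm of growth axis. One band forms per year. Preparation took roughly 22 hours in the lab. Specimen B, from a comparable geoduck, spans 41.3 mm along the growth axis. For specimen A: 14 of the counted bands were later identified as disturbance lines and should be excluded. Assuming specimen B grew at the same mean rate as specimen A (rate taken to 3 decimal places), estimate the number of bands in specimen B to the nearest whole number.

Specimen A: adjusted count: 239 − 14 = 225 bands.
A: Mean rate = 95.1 mm / 225 years ≈ 0.423 mm/year.
Specimen B: 41.3 mm / 0.423 mm per year = 97.64 years ≈ 98 bands.

98 bands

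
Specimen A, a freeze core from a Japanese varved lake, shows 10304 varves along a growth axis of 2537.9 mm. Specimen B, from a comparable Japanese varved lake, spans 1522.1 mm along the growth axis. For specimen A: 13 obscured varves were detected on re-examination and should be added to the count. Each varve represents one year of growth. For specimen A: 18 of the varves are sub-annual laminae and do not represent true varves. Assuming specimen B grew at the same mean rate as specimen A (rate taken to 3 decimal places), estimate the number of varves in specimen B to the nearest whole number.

Specimen A: correcting the raw count gives 10304 − 18 + 13 = 10299 true varves.
A: Extension rate ≈ 2537.9 / 10299 = 0.246 mm/yr.
B spans 1522.1 / 0.246 = 6187.40 years ≈ 6187 varves.

6187 varves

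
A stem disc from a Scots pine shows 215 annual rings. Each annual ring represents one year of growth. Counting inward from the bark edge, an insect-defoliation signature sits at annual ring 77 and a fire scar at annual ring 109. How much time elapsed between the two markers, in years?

32 years

Separation: 109 − 77 = 32 annual rings.
At one annual ring per year, 32 years elapsed between them.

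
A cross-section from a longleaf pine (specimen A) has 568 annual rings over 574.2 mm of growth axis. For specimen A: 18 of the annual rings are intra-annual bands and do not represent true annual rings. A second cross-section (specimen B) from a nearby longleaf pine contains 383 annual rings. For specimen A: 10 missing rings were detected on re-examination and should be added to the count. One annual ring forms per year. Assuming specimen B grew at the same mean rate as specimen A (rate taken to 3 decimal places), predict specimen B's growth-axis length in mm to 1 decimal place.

Specimen A: correcting the raw count gives 568 − 18 + 10 = 560 true annual rings.
A: Mean rate = 574.2 mm / 560 years ≈ 1.025 mm/year.
For B, 1.025 mm/year × 383 years = 392.6 mm.

392.6 mm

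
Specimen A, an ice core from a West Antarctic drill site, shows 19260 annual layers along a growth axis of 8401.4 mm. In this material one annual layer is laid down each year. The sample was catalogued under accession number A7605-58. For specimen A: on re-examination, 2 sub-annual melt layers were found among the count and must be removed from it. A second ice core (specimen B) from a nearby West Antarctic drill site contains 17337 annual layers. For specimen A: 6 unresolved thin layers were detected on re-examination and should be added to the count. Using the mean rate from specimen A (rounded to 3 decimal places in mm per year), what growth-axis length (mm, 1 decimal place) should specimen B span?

7558.9 mm

Specimen A: correcting the raw count gives 19260 − 2 + 6 = 19264 true annual layers.
A: Mean rate = 8401.4 mm / 19264 years ≈ 0.436 mm per year.
For B, 0.436 mm/year × 17337 years = 7558.9 mm.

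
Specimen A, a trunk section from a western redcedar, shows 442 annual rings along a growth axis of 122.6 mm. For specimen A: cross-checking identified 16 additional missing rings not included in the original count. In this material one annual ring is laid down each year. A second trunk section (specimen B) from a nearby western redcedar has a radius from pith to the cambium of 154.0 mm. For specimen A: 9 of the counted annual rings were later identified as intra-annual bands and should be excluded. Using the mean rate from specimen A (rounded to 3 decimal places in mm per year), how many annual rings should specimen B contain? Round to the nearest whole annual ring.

Specimen A: adjusted count: 442 − 9 + 16 = 449 annual rings.
A: 122.6 mm over 449 years gives 122.6 / 449 ≈ 0.273 mm per year.
Specimen B: 154.0 mm / 0.273 mm per year = 564.10 years ≈ 564 annual rings.

564 annual rings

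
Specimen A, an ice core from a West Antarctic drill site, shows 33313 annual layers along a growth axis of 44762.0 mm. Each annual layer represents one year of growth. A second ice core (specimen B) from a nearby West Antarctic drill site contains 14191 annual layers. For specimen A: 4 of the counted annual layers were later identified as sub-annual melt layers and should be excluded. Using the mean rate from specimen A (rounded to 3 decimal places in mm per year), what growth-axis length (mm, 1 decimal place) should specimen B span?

Specimen A: correcting the raw count gives 33313 − 4 = 33309 true annual layers.
A: 44762.0 mm over 33309 years gives 44762.0 / 33309 ≈ 1.344 mm/yr.
Length of B = 1.344 × 14191 = 19072.7 mm.

19072.7 mm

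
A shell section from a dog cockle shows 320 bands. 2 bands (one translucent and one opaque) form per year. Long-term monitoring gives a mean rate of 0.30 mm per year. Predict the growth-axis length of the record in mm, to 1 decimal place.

With 2 bands per year, 320 / 2 = 160 years.
160 years at 0.30 mm/year gives 0.30 × 160 = 48.0 mm.

48.0 mm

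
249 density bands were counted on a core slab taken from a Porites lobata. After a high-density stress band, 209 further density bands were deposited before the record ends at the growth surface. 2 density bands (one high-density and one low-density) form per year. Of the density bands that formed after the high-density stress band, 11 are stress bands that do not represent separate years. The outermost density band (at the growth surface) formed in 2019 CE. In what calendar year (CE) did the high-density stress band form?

209 density bands post-date the high-density stress band.
Removing the 11 false density bands leaves 209 − 11 = 198 true density bands beyond the high-density stress band.
Dividing by 2 density bands per year: 198 / 2 = 99 years.
2019 − 99 = 1920 CE.

1920 CE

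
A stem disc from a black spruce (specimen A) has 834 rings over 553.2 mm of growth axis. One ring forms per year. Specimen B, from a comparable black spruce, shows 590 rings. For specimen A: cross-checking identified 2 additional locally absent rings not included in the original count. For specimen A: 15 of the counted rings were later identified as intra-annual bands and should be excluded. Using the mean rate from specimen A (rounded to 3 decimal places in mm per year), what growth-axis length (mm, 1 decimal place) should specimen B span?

Specimen A: after corrections the count is 834 − 15 + 2 = 821 rings.
A: Extension rate ≈ 553.2 / 821 = 0.674 mm/yr.
B's length ≈ 0.674 × 590 = 397.7 mm.

397.7 mm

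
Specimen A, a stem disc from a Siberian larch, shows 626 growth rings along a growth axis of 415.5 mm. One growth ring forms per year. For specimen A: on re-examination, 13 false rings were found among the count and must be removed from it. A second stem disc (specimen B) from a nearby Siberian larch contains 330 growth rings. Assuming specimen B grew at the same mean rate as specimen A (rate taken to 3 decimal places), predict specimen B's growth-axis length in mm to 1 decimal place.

223.7 mm

Specimen A: correcting the raw count gives 626 − 13 = 613 true growth rings.
A: Mean rate = 415.5 mm / 613 years ≈ 0.678 mm/year.
For B, 0.678 mm/year × 330 years = 223.7 mm.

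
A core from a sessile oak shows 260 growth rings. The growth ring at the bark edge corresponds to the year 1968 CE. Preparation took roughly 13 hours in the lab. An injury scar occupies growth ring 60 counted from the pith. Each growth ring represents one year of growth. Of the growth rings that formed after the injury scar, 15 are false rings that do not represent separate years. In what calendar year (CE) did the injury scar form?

The injury scar sits at growth ring 60 from the pith, so 260 − 60 = 200 growth rings formed after it.
200 − 15 false = 185 true growth rings after the injury scar.
Counting back 185 years from 1968 CE places the injury scar in 1968 − 185 = 1783 CE.

1783 CE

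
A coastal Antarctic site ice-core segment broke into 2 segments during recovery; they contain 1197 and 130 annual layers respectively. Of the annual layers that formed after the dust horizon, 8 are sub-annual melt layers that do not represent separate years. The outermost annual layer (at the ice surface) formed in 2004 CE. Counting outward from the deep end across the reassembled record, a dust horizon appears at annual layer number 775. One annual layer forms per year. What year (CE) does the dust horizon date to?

1460 CE

Total annual layers = 1197 + 130 = 1327.
The dust horizon sits at annual layer 775 from the deep end, so 1327 − 775 = 552 annual layers formed after it.
Excluding 8 false annual layers: 552 − 8 = 544.
Counting back 544 years from 2004 CE places the dust horizon in 2004 − 544 = 1460 CE.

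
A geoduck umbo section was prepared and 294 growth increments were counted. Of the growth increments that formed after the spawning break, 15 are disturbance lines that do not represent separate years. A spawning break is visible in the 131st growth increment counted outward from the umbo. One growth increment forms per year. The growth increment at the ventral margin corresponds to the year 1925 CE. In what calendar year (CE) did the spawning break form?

1777 CE

294 − 131 = 163 growth increments lie beyond the spawning break toward the ventral margin.
Excluding 15 false growth increments: 163 − 15 = 148.
1925 − 148 = 1777 CE.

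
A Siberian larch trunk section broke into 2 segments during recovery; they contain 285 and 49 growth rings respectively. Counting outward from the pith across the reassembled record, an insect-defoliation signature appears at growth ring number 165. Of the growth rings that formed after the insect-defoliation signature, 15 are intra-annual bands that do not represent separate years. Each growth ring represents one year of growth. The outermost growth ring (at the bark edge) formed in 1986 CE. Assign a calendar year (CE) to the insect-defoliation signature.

1832 CE

Total growth rings = 285 + 49 = 334.
The insect-defoliation signature sits at growth ring 165 from the pith, so 334 − 165 = 169 growth rings formed after it.
169 − 15 false = 154 true growth rings after the insect-defoliation signature.
1986 − 154 = 1832 CE.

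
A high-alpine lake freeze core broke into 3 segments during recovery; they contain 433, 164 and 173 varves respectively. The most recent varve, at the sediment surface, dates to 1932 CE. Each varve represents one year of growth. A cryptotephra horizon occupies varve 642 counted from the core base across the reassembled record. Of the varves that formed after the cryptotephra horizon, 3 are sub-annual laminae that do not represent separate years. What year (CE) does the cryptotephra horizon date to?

Total varves = 433 + 164 + 173 = 770.
Between varve 642 and the sediment surface there are 770 − 642 = 128 varves.
Excluding 3 false varves: 128 − 3 = 125.
1932 − 125 = 1807 CE.

1807 CE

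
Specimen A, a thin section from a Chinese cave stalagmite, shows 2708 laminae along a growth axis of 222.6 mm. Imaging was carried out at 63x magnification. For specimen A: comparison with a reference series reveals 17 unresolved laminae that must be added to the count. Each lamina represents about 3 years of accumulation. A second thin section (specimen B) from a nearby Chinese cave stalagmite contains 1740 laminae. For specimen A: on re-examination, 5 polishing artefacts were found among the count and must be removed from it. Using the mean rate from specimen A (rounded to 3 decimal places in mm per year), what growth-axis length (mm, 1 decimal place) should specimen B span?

140.9 mm

Specimen A: adjusted count: 2708 − 5 + 17 = 2720 laminae.
Specimen A: at 3 years per lamina, 2720 × 3 = 8160 years.
A: Extension rate ≈ 222.6 / 8160 = 0.027 mm/year.
Specimen B: 1740 laminae at 3 years each span 1740 × 3 = 5220 years. For B, 0.027 mm/year × 5220 years = 140.9 mm.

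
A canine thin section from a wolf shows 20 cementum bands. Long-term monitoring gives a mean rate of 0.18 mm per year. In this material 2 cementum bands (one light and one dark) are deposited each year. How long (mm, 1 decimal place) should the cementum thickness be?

20 cementum bands at 2 per year is 20 / 2 = 10 years.
10 years at 0.18 mm/year gives 0.18 × 10 = 1.8 mm.

1.8 mm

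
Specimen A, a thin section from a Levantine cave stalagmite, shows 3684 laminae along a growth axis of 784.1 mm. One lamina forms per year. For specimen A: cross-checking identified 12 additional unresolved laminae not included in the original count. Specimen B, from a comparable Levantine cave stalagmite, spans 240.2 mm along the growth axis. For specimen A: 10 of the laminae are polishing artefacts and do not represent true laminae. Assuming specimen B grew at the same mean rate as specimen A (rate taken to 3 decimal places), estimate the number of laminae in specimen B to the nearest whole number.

1128 laminae

Specimen A: correcting the raw count gives 3684 − 10 + 12 = 3686 true laminae.
A: 784.1 mm over 3686 years gives 784.1 / 3686 ≈ 0.213 mm/year.
For B, 240.2 / 0.213 = 1127.70 years ≈ 1128 laminae.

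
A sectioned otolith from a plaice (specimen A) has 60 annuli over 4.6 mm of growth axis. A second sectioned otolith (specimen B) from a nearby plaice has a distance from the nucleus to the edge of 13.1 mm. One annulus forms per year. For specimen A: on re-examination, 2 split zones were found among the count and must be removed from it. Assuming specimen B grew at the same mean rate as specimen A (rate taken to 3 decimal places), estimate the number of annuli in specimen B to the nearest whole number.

Specimen A: correcting the raw count gives 60 − 2 = 58 true annuli.
A: 4.6 mm over 58 years gives 4.6 / 58 ≈ 0.079 mm per year.
Specimen B: 13.1 mm / 0.079 mm per year = 165.82 years ≈ 166 annuli.

166 annuli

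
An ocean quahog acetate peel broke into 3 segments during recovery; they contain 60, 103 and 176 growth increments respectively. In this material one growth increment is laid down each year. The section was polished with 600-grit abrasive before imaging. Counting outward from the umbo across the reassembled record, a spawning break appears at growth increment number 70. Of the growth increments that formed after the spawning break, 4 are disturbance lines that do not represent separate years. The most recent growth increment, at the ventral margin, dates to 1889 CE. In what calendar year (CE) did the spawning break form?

1624 CE

Total growth increments = 60 + 103 + 176 = 339.
Between growth increment 70 and the ventral margin there are 339 − 70 = 269 growth increments.
Removing the 4 false growth increments leaves 269 − 4 = 265 true growth increments beyond the spawning break.
Counting back 265 years from 1889 CE places the spawning break in 1889 − 265 = 1624 CE.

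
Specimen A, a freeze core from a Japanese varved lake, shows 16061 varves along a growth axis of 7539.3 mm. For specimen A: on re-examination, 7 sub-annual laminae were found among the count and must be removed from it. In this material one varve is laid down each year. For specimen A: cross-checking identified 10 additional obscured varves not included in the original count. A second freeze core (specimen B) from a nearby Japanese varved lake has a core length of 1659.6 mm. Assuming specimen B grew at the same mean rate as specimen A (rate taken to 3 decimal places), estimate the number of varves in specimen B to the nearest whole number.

Specimen A: after corrections the count is 16061 − 7 + 10 = 16064 varves.
A: 7539.3 mm over 16064 years gives 7539.3 / 16064 ≈ 0.469 mm/yr.
B spans 1659.6 / 0.469 = 3538.59 years ≈ 3539 varves.

3539 varves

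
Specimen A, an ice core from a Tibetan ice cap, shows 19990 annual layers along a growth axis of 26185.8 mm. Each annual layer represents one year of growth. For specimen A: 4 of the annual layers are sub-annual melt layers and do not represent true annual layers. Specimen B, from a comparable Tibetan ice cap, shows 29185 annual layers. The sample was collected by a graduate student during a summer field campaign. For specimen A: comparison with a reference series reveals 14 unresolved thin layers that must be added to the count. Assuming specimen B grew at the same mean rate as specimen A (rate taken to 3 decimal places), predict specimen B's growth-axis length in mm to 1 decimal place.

Specimen A: true annual layer count = 19990 − 4 + 14 = 20000.
A: Extension rate ≈ 26185.8 / 20000 = 1.309 mm/year.
Length of B = 1.309 × 29185 = 38203.2 mm.

38203.2 mm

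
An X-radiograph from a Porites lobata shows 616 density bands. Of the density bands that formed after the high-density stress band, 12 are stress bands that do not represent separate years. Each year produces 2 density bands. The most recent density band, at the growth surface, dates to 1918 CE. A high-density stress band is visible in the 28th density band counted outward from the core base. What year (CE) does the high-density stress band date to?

1630 CE

Between density band 28 and the growth surface there are 616 − 28 = 588 density bands.
588 − 12 false = 576 true density bands after the high-density stress band.
576 density bands at 2 per year is 576 / 2 = 288 years.
Counting back 288 years from 1918 CE places the high-density stress band in 1918 − 288 = 1630 CE.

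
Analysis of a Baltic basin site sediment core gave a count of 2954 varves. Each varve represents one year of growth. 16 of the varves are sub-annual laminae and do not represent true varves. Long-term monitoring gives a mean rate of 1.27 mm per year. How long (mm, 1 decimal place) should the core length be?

3731.3 mm

After corrections the count is 2954 − 16 = 2938 varves.
Length ≈ 1.27 × 2938 = 3731.3 mm.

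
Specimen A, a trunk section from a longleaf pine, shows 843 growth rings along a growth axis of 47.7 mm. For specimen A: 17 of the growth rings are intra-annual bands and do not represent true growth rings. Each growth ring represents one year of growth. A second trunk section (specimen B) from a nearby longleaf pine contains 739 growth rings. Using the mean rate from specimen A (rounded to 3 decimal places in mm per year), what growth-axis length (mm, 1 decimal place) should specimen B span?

Specimen A: adjusted count: 843 − 17 = 826 growth rings.
A: Mean rate = 47.7 mm / 826 years ≈ 0.058 mm/yr.
B's length ≈ 0.058 × 739 = 42.9 mm.

42.9 mm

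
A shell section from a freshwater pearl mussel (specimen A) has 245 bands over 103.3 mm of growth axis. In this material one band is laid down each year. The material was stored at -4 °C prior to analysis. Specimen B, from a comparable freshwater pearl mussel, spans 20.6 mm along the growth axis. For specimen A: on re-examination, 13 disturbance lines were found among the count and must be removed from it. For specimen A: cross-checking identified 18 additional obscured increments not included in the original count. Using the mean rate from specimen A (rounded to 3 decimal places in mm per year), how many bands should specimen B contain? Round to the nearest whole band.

Specimen A: correcting the raw count gives 245 − 13 + 18 = 250 true bands.
A: Mean rate = 103.3 mm / 250 years ≈ 0.413 mm/yr.
B spans 20.6 / 0.413 = 49.88 years ≈ 50 bands.

50 bands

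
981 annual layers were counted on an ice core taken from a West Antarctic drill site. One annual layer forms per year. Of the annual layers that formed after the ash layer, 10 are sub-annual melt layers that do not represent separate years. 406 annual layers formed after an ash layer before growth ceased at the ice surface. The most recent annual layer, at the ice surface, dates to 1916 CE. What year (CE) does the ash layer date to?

1520 CE

There are 406 annual layers younger than the ash layer.
406 − 10 false = 396 true annual layers after the ash layer.
Counting back 396 years from 1916 CE places the ash layer in 1916 − 396 = 1520 CE.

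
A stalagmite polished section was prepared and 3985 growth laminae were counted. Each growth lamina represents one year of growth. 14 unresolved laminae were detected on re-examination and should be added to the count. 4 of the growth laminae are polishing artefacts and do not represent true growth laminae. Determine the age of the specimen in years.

3995 years

Correcting the raw count gives 3985 − 4 + 14 = 3995 true growth laminae.
With a one-to-one growth lamina periodicity this is 3995 years.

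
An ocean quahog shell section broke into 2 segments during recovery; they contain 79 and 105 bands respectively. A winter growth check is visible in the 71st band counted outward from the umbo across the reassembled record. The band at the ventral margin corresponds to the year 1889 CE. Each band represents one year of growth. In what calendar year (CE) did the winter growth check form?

Total bands = 79 + 105 = 184.
Between band 71 and the ventral margin there are 184 − 71 = 113 bands.
The band at the ventral margin is 1889 CE, so the winter growth check dates to 1889 − 113 = 1776 CE.

1776 CE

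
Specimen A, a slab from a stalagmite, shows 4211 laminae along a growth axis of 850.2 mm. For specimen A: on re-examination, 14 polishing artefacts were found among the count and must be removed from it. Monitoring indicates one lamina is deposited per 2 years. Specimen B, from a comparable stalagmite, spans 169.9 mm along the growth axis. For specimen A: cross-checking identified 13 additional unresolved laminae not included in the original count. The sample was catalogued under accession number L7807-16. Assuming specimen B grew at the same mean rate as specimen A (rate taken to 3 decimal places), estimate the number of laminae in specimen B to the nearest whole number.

Specimen A: correcting the raw count gives 4211 − 14 + 13 = 4210 true laminae.
Specimen A: 4210 laminae at 2 years each span 4210 × 2 = 8420 years.
A: Mean rate = 850.2 mm / 8420 years ≈ 0.101 mm/year.
For B, 169.9 / 0.101 = 1682.18 years; at 2 years per lamina that is 1682.18 / 2 ≈ 841 laminae.

841 laminae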